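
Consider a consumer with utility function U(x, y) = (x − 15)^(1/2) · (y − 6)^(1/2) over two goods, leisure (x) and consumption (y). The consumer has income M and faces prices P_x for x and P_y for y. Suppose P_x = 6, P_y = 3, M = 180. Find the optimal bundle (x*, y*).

x* = 21, y* = 18

Let x' = x−15, y' = y−6. MRS = y'/x' = P_x/P_y.
After buying the subsistence bundle (15, 6), a share 0.5 of the remaining income goes to x: x* = 15 + 0.5·(M − 15P_x − 6P_y)/P_x.
Discretionary income = 180 − 15·6 − 6·3 = 72; x* = 15 + 0.5·72/6 = 21; y* = 6 + 0.5·72/3 = 18.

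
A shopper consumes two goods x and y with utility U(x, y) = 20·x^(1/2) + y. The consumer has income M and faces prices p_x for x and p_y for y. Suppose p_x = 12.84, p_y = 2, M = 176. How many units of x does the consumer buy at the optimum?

x* = 2.4262

Solve: √x = 10·p_y/p_x, so x*(p_x,p_y) = (10·p_y/p_x)², and y* = (M − p_x·x*)/p_y.
Plugging in: x* = (10·2/12.84)² = 2.4262.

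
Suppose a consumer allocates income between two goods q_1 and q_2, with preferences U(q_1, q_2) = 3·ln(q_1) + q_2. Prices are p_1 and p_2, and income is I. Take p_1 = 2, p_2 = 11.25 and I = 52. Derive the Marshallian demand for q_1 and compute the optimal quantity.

q_1* = 16.875

Set MRS = p_1/p_2: (3/q_1)/1 = p_1/p_2.
So q_1*(p_1,p_2) = 3·p_2/p_1, independent of income; and q_2* = (I − 3·p_2)/p_2.
At the given prices: q_1* = 3·11.25/2 = 16.875.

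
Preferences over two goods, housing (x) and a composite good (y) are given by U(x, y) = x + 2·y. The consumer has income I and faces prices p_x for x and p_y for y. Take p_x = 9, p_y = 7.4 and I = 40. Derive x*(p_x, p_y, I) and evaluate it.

Perfect substitutes: compare marginal utility per dollar. 1/p_x vs 2/p_y → 0.1111 vs 0.2703.
y gives more utility per dollar, so spend all income on y: y* = I/p_y, x* = 0.
Numerically: x* = 0, y* = 5.4054.

x* = 0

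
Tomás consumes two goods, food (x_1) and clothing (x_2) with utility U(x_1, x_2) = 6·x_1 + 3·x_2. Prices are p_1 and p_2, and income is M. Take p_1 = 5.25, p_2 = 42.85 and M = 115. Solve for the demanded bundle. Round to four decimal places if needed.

x_1* = 21.9048, x_2* = 0

Perfect substitutes: compare marginal utility per dollar. 6/p_1 vs 3/p_2 → 1.1429 vs 0.07.
x_1 gives more utility per dollar, so spend all income on x_1: x_1* = M/p_1, x_2* = 0.
Numerically: x_1* = 21.9048, x_2* = 0.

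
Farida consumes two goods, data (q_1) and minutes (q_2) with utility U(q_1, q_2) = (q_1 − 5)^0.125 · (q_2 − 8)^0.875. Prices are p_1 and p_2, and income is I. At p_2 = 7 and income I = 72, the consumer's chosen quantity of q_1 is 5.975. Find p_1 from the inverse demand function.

MRS = (1/7)·(q_2−8)/(q_1−5). Tangency with p_1/p_2 gives q_2−8 = 7·(p_1/p_2)·(q_1−5).
After buying the subsistence bundle (5, 8), a share 0.125 of the remaining income goes to q_1: q_1* = 5 + 0.125·(I − 5p_1 − 8p_2)/p_1.
Set q_1* = 5.975 in the demand function and solve for p_1: p_1 = 1.25.

p_1 = 1.25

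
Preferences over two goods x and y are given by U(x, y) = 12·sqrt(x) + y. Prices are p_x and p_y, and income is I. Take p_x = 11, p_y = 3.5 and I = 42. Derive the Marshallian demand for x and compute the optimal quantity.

x* = 3.6446

Utility is quasi-linear in y; the FOC for x is 6/√x = p_x/p_y.
Solve: √x = 6·p_y/p_x, so x*(p_x,p_y) = (6·p_y/p_x)², and y* = (I − p_x·x*)/p_y.
Plugging in: x* = (6·3.5/11)² = 3.6446.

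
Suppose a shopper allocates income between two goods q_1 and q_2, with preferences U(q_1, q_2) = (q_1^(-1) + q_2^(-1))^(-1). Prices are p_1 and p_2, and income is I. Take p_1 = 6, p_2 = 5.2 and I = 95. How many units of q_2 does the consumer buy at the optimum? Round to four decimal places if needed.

Numerically q_2/q_1 = 1.074172, so q_1* = 95/(6 + 5.2·1.074172) = 8.1998 and q_2* = 1.074172·8.1998 = 8.808.

q_2* = 8.808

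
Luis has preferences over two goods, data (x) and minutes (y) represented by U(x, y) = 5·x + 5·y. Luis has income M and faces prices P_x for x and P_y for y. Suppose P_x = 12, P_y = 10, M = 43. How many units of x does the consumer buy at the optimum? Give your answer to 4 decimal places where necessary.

x* = 0

y gives more utility per dollar, so spend all income on y: y* = M/P_y, x* = 0.
Numerically: x* = 0, y* = 4.3.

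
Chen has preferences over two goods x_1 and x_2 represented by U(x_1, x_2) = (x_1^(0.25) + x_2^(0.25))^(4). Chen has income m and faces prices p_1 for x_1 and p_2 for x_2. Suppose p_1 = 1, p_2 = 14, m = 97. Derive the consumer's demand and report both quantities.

Substitute x_2 = (x_2/x_1)·x_1 into the budget: x_1* = m/(p_1 + p_2·(x_2/x_1)).
Numerically x_2/x_1 = 0.029637, so x_1* = 97/(1 + 14·0.029637) = 68.5554 and x_2* = 0.029637·68.5554 = 2.0318.

x_1* = 68.5554, x_2* = 2.0318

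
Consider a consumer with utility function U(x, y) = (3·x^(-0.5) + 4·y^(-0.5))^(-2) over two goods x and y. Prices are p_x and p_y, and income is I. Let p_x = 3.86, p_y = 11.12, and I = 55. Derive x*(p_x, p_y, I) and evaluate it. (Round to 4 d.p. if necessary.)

x* = 5.2314

MU_x ∝ 3·x^(-1.5), MU_y ∝ 4·y^(-1.5), so MRS = (3/4)·(y/x)^(1.5) = p_x/p_y.
Solve for the ratio: y/x = [(4/3)·p_x/p_y]^(2/3).
With the ratio pinned down, the budget gives x* = I/(p_x + p_y·(y/x)) and y* = (y/x)·x*.
Numerically y/x = 0.598339, so x* = 55/(3.86 + 11.12·0.598339) = 5.2314.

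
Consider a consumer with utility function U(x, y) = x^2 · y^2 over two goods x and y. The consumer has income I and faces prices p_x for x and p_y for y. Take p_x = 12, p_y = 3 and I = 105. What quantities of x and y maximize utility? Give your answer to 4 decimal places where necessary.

Tangency: MRS = y/x = p_x/p_y.
So 2·p_y·y = 2·p_x·x; combined with the budget, a share 0.5 of income goes to x.
Demand: x*(p_x,p_y,I) = 0.5·I/p_x and y* = 0.5·I/p_y.
At p_x=12, p_y=3, I=105: x* = 0.5·105/12 = 4.375, y* = 17.5.

x* = 4.375, y* = 17.5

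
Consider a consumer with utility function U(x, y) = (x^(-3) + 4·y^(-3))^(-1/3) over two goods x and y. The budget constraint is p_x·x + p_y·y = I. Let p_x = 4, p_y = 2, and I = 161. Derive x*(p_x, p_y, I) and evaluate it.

x* = 21.8643

MRS = MU_x/MU_y = (1/4)·(y/x)^(4). Set equal to p_x/p_y.
Hence y/x = (4·p_x/p_y)^(1/(4)), i.e. raised to the 0.25 power.
With the ratio pinned down, the budget gives x* = I/(p_x + p_y·(y/x)) and y* = (y/x)·x*.
Numerically y/x = 1.681793, so x* = 161/(4 + 2·1.681793) = 21.8643.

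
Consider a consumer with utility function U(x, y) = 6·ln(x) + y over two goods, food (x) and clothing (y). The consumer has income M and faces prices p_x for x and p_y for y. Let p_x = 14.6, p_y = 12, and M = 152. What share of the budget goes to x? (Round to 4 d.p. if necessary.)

share on x = 0.4737

So x*(p_x,p_y) = 6·p_y/p_x, independent of income; and y* = (M − 6·p_y)/p_y.
At the given prices: x* = 6·12/14.6 = 4.9315, and y* = 6.6667.
Expenditure on x: 14.6·4.9315 = 72; share = 0.4737.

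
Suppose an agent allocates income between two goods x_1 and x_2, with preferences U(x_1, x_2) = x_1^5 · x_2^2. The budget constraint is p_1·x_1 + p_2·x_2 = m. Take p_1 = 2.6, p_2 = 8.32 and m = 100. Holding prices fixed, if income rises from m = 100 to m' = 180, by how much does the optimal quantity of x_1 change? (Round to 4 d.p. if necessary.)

Tangency: MRS = (5/2)·x_2/x_1 = p_1/p_2.
So 5·p_2·x_2 = 2·p_1·x_1; combined with the budget, a share 5/7 of income goes to x_1.
Demand: x_1*(p_1,p_2,m) = 5/7·m/p_1 and x_2* = 2/7·m/p_2.
At p_1=2.6, p_2=8.32, m=100: x_1* = 5/7·100/2.6 = 27.4725.
At m' = 180: x_1* = 49.4505. Change: 49.4505 − 27.4725 = 21.978.

Δx_1* = 21.978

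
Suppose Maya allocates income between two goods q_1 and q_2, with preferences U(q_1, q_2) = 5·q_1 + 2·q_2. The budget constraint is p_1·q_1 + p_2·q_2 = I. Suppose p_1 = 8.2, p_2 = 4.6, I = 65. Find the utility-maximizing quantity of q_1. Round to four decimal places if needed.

Perfect substitutes: compare marginal utility per dollar. 5/p_1 vs 2/p_2 → 0.6098 vs 0.4348.
q_1 gives more utility per dollar, so spend all income on q_1: q_1* = I/p_1, q_2* = 0.
Numerically: q_1* = 7.9268, q_2* = 0.

q_1* = 7.9268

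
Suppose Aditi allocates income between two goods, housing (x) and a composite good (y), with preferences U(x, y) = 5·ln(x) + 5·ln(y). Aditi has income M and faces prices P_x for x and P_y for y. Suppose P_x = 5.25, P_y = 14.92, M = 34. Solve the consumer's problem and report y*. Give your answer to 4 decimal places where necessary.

MU_x/MU_y = (5·y)/(5·x); tangency sets this equal to P_x/P_y.
Rearranging, P_y·y = P_x·x. Substituting into the budget gives P_x·x·(1 + 1) = M.
Demand: x*(P_x,P_y,M) = 0.5·M/P_x and y* = 0.5·M/P_y.
At P_x=5.25, P_y=14.92, M=34: y* = 0.5·34/14.92 = 1.1394.

y* = 1.1394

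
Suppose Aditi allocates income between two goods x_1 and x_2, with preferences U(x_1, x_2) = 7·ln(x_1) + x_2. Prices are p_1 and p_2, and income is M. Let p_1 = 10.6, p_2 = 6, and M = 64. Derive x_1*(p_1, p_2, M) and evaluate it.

x_1* = 3.9623

So x_1*(p_1,p_2) = 7·p_2/p_1, independent of income; and x_2* = (M − 7·p_2)/p_2.
At the given prices: x_1* = 7·6/10.6 = 3.9623.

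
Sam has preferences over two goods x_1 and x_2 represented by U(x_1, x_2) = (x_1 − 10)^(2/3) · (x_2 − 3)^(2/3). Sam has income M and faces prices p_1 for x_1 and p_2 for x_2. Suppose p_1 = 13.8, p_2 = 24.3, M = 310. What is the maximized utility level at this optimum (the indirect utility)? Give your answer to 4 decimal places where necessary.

Substituting into the budget: x_1* = 10 + 0.5·(M − 10·p_1 − 3·p_2)/p_1, and x_2* = 3 + 0.5·(…)/p_2.
Discretionary income = 310 − 10·13.8 − 3·24.3 = 99.1; x_1* = 10 + 0.5·99.1/13.8 = 13.5906; x_2* = 3 + 0.5·99.1/24.3 = 5.0391.
Utility at the optimum: U(13.5906, 5.0391) = 3.7705.

V = 3.7705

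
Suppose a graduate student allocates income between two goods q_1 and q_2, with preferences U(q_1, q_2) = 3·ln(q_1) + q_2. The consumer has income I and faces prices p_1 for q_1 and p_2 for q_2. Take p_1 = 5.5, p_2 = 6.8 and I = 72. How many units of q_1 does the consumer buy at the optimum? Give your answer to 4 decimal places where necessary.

Set MRS = p_1/p_2: (3/q_1)/1 = p_1/p_2.
So q_1*(p_1,p_2) = 3·p_2/p_1, independent of income; and q_2* = (I − 3·p_2)/p_2.
At the given prices: q_1* = 3·6.8/5.5 = 3.7091.

q_1* = 3.7091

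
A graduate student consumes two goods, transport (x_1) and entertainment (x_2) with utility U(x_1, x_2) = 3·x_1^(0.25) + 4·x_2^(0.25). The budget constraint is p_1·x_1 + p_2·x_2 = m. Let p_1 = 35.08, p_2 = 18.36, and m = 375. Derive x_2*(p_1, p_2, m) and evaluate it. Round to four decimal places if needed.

From the CES first-order condition, (3/4)·(x_2/x_1)^(0.75) = p_1/p_2.
Hence x_2/x_1 = ((4/3)·p_1/p_2)^(1/(0.75)), i.e. raised to the 4/3 power.
With the ratio pinned down, the budget gives x_1* = m/(p_1 + p_2·(x_2/x_1)) and x_2* = (x_2/x_1)·x_1*.
Numerically x_2/x_1 = 3.479372, so x_1* = 375/(35.08 + 18.36·3.479372) = 3.7894 and x_2* = 3.479372·3.7894 = 13.1846.

x_2* = 13.1846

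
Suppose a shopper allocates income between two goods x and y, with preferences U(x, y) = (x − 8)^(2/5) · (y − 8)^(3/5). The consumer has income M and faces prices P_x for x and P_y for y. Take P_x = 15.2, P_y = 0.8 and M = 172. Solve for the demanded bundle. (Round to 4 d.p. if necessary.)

x* = 9.1579, y* = 41

MRS = (2/3)·(y−8)/(x−8). Tangency with P_x/P_y gives y−8 = (3/2)·(P_x/P_y)·(x−8).
After buying the subsistence bundle (8, 8), a share 0.4 of the remaining income goes to x: x* = 8 + 0.4·(M − 8P_x − 8P_y)/P_x.
Discretionary income = 172 − 8·15.2 − 8·0.8 = 44; x* = 8 + 0.4·44/15.2 = 9.1579; y* = 8 + 0.6·44/0.8 = 41.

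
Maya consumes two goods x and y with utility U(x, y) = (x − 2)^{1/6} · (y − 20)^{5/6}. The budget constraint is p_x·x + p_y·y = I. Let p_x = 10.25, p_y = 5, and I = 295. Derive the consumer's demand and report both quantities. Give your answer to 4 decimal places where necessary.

x* = 4.8374, y* = 49.0833

MRS = (1/5)·(y−20)/(x−2). Tangency with p_x/p_y gives y−20 = 5·(p_x/p_y)·(x−2).
Substituting into the budget: x* = 2 + 1/6·(I − 2·p_x − 20·p_y)/p_x, and y* = 20 + 5/6·(…)/p_y.
Discretionary income = 295 − 2·10.25 − 20·5 = 174.5; x* = 2 + 1/6·174.5/10.25 = 4.8374; y* = 20 + 5/6·174.5/5 = 49.0833.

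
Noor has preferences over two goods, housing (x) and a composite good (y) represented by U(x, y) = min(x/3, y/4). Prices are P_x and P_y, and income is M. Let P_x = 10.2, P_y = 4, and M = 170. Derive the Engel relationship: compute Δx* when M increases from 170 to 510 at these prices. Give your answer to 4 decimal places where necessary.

Leontief preferences: the optimum is at the kink where x/3 = y/4, i.e. y = (4/3)·x.
Budget: P_x·x + P_y·(4/3)·x = M, so (3·P_x + 4·P_y)·x = 3·M.
Demand: x*(P_x,P_y,M) = 3·M/(3·P_x + 4·P_y), y* = 4·M/(3·P_x + 4·P_y).
Here 3·10.2 + 4·4 = 46.6, giving x* = 10.9442.
At M' = 510: x* = 32.8326. Change: 32.8326 − 10.9442 = 21.8884.

Δx* = 21.8884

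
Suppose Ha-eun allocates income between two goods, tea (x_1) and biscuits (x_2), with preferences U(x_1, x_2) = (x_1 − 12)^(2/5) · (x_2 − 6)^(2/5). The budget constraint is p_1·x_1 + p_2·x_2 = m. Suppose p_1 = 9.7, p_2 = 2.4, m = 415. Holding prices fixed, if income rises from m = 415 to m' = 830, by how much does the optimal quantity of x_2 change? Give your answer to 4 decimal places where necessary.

Substituting into the budget: x_1* = 12 + 0.5·(m − 12·p_1 − 6·p_2)/p_1, and x_2* = 6 + 0.5·(…)/p_2.
Discretionary income = 415 − 12·9.7 − 6·2.4 = 284.2; x_2* = 6 + 0.5·284.2/2.4 = 65.2083.
At m' = 830: x_2* = 151.6667. Change: 151.6667 − 65.2083 = 86.4583.

Δx_2* = 86.4583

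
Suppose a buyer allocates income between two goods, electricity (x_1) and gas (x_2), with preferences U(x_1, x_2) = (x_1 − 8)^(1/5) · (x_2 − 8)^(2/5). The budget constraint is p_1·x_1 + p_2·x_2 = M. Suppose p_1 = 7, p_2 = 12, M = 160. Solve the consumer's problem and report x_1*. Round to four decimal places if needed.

x_1* = 8.381

This is Cobb-Douglas in (x_1−8, x_2−8): tangency gives 0.2·p_2·(x_2−8) = 0.4·p_1·(x_1−8).
After buying the subsistence bundle (8, 8), a share 1/3 of the remaining income goes to x_1: x_1* = 8 + 1/3·(M − 8p_1 − 8p_2)/p_1.
Discretionary income = 160 − 8·7 − 8·12 = 8; x_1* = 8 + 1/3·8/7 = 8.381.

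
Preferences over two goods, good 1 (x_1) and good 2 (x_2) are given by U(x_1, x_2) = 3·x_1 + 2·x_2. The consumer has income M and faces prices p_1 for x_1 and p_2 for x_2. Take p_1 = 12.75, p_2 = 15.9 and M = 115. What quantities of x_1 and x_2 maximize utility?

x_1* = 9.0196, x_2* = 0

Perfect substitutes: compare marginal utility per dollar. 3/p_1 vs 2/p_2 → 0.2353 vs 0.1258.
x_1 gives more utility per dollar, so spend all income on x_1: x_1* = M/p_1, x_2* = 0.
Numerically: x_1* = 9.0196, x_2* = 0.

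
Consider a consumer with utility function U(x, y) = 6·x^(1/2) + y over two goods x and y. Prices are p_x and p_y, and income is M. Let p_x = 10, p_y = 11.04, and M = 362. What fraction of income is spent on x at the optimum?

share on x = 0.303

Set MRS = p_x/p_y: 3·x^(−1/2) = p_x/p_y.
Thus x* = (3·p_y/p_x)² — independent of M — with the rest of income spent on y.
Plugging in: x* = (3·11.04/10)² = 10.9693, y* = 22.8539.
Expenditure on x: 10·10.9693 = 109.6934; share = 0.303.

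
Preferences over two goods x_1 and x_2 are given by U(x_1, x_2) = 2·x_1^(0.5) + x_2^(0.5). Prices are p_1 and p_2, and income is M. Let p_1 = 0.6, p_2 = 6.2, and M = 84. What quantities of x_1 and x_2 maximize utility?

Substitute x_2 = (x_2/x_1)·x_1 into the budget: x_1* = M/(p_1 + p_2·(x_2/x_1)).
Numerically x_2/x_1 = 0.002341, so x_1* = 84/(0.6 + 6.2·0.002341) = 136.6929 and x_2* = 0.002341·136.6929 = 0.32.

x_1* = 136.6929, x_2* = 0.32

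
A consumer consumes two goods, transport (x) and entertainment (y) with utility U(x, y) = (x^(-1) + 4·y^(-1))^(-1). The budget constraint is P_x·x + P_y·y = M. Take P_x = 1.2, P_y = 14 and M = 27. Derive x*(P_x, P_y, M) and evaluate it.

MRS = MU_x/MU_y = (1/4)·(y/x)^(2). Set equal to P_x/P_y.
Solve for the ratio: y/x = [4·P_x/P_y]^(0.5).
Substitute y = (y/x)·x into the budget: x* = M/(P_x + P_y·(y/x)).
Numerically y/x = 0.58554, so x* = 27/(1.2 + 14·0.58554) = 2.8731.

x* = 2.8731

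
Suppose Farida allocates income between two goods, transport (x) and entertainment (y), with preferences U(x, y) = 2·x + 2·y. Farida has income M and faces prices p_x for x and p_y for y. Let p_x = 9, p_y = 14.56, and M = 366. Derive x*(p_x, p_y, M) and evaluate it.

x* = 40.6667

Linear utility — the consumer picks whichever good has higher MU/price: 2/9 = 0.2222 vs 2/14.56 = 0.1374.
x gives more utility per dollar, so spend all income on x: x* = M/p_x, y* = 0.
Numerically: x* = 40.6667, y* = 0.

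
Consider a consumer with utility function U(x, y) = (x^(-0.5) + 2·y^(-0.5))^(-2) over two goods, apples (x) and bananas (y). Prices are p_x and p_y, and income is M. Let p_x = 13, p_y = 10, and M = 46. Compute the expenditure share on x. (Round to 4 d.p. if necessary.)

Numerically y/x = 1.890814, so x* = 46/(13 + 10·1.890814) = 1.4416 and y* = 1.890814·1.4416 = 2.7259.
Expenditure on x: 13·1.4416 = 18.7413; share = 0.4074.

share on x = 0.4074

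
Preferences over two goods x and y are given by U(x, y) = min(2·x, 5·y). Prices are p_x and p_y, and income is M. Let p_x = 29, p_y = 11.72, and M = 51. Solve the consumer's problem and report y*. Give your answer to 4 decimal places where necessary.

y* = 0.6056

Leontief preferences: the optimum is at the kink where x/5 = y/2, i.e. y = (2/5)·x.
Budget: p_x·x + p_y·(2/5)·x = M, so (5·p_x + 2·p_y)·x = 5·M.
Demand: x*(p_x,p_y,M) = 5·M/(5·p_x + 2·p_y), y* = 2·M/(5·p_x + 2·p_y).
Here 5·29 + 2·11.72 = 168.44, giving y* = 0.6056.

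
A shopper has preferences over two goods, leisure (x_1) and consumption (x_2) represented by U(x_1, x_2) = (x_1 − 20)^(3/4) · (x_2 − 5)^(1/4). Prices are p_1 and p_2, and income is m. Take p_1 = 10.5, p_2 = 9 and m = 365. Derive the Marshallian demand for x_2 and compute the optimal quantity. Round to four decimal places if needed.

MRS = 3·(x_2−5)/(x_1−20). Tangency with p_1/p_2 gives x_2−5 = (1/3)·(p_1/p_2)·(x_1−20).
Substituting into the budget: x_1* = 20 + 0.75·(m − 20·p_1 − 5·p_2)/p_1, and x_2* = 5 + 0.25·(…)/p_2.
Discretionary income = 365 − 20·10.5 − 5·9 = 110; x_2* = 5 + 0.25·110/9 = 8.0556.

x_2* = 8.0556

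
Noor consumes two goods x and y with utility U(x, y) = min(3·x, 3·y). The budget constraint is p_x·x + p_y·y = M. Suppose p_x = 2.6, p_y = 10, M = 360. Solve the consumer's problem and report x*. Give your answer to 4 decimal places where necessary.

Demand: x*(p_x,p_y,M) = 3·M/(3·p_x + 3·p_y), y* = 3·M/(3·p_x + 3·p_y).
Here 3·2.6 + 3·10 = 37.8, giving x* = 28.5714.

x* = 28.5714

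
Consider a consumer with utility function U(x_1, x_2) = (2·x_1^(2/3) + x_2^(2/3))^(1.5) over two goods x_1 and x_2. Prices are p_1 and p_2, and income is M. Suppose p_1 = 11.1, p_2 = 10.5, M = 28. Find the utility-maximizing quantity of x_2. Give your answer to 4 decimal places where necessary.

Substitute x_2 = (x_2/x_1)·x_1 into the budget: x_1* = M/(p_1 + p_2·(x_2/x_1)).
Numerically x_2/x_1 = 0.147676, so x_1* = 28/(11.1 + 10.5·0.147676) = 2.2133 and x_2* = 0.147676·2.2133 = 0.3269.

x_2* = 0.3269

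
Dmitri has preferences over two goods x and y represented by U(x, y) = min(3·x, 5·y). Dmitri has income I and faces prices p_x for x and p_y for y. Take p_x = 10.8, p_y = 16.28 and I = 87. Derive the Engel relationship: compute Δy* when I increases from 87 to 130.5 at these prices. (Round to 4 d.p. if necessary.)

Leontief preferences: the optimum is at the kink where x/5 = y/3, i.e. y = (3/5)·x.
Budget: p_x·x + p_y·(3/5)·x = I, so (5·p_x + 3·p_y)·x = 5·I.
Demand: x*(p_x,p_y,I) = 5·I/(5·p_x + 3·p_y), y* = 3·I/(5·p_x + 3·p_y).
Here 5·10.8 + 3·16.28 = 102.84, giving y* = 2.5379.
At I' = 130.5: y* = 3.8069. Change: 3.8069 − 2.5379 = 1.269.

Δy* = 1.269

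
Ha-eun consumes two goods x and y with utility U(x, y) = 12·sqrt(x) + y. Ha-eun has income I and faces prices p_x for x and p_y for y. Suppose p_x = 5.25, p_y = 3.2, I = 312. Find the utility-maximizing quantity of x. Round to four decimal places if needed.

Utility is quasi-linear in y; the FOC for x is 6/√x = p_x/p_y.
Thus x* = (6·p_y/p_x)² — independent of I — with the rest of income spent on y.
Plugging in: x* = (6·3.2/5.25)² = 13.3747.

x* = 13.3747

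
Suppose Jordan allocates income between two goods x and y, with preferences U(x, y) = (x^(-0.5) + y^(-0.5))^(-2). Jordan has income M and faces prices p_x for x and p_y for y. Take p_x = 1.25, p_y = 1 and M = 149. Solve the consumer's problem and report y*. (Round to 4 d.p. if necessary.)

y* = 71.7306

With the ratio pinned down, the budget gives x* = M/(p_x + p_y·(y/x)) and y* = (y/x)·x*.
Numerically y/x = 1.160397, so x* = 149/(1.25 + 1·1.160397) = 61.8155 and y* = 1.160397·61.8155 = 71.7306.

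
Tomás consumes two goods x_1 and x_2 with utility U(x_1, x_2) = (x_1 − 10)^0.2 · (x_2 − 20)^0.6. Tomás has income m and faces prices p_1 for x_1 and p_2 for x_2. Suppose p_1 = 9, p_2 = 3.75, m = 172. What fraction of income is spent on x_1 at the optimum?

This is Cobb-Douglas in (x_1−10, x_2−20): tangency gives 0.2·p_2·(x_2−20) = 0.6·p_1·(x_1−10).
Substituting into the budget: x_1* = 10 + 0.25·(m − 10·p_1 − 20·p_2)/p_1, and x_2* = 20 + 0.75·(…)/p_2.
Discretionary income = 172 − 10·9 − 20·3.75 = 7; x_1* = 10 + 0.25·7/9 = 10.1944; x_2* = 20 + 0.75·7/3.75 = 21.4.
Expenditure on x_1: 9·10.1944 = 91.75; share = 0.5334.

share on x_1 = 0.5334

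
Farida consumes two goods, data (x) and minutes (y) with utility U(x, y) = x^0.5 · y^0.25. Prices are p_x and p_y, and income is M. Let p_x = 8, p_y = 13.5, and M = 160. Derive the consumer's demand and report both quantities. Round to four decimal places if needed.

x* = 13.3333, y* = 3.9506

The MRS is 2·y/x. Set MRS = p_x/p_y.
Rearranging, p_y·y = (1/2)·p_x·x. Substituting into the budget gives p_x·x·(1 + (1/2)) = M.
Demand: x*(p_x,p_y,M) = 2/3·M/p_x and y* = 1/3·M/p_y.
At p_x=8, p_y=13.5, M=160: x* = 2/3·160/8 = 13.3333, y* = 3.9506.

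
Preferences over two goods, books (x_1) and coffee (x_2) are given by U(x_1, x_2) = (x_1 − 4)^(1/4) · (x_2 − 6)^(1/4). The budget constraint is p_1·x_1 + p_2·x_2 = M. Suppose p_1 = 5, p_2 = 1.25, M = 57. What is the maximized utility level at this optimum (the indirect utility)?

V = 2.429

Let x_1' = x_1−4, x_2' = x_2−6. MRS = x_2'/x_1' = p_1/p_2.
After buying the subsistence bundle (4, 6), a share 0.5 of the remaining income goes to x_1: x_1* = 4 + 0.5·(M − 4p_1 − 6p_2)/p_1.
Discretionary income = 57 − 4·5 − 6·1.25 = 29.5; x_1* = 4 + 0.5·29.5/5 = 6.95; x_2* = 6 + 0.5·29.5/1.25 = 17.8.
Utility at the optimum: U(6.95, 17.8) = 2.429.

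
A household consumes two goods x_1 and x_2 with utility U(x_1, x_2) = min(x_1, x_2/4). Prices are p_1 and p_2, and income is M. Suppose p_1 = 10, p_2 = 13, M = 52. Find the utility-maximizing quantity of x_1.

x_1* = 0.8387

Leontief preferences: the optimum is at the kink where x_1/1 = x_2/4, i.e. x_2 = 4·x_1.
Budget: p_1·x_1 + p_2·4·x_1 = M, so (p_1 + 4·p_2)·x_1 = M.
Demand: x_1*(p_1,p_2,M) = M/(p_1 + 4·p_2), x_2* = 4·M/(p_1 + 4·p_2).
Here 10 + 4·13 = 62, giving x_1* = 0.8387.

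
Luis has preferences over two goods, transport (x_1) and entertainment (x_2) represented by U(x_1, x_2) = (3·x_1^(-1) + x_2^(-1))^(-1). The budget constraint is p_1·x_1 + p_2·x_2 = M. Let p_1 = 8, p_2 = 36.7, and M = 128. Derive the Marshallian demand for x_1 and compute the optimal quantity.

x_1* = 7.1537

From the CES first-order condition, 3·(x_2/x_1)^(2) = p_1/p_2.
Solve for the ratio: x_2/x_1 = [(1/3)·p_1/p_2]^(0.5).
Substitute x_2 = (x_2/x_1)·x_1 into the budget: x_1* = M/(p_1 + p_2·(x_2/x_1)).
Numerically x_2/x_1 = 0.269557, so x_1* = 128/(8 + 36.7·0.269557) = 7.1537.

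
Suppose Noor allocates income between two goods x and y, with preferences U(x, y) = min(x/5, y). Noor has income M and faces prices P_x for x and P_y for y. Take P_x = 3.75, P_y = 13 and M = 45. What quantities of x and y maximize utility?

x* = 7.0866, y* = 1.4173

With perfect complements, no substitution: consume in ratio x:y = 5:1.
Budget: P_x·x + P_y·(1/5)·x = M, so (5·P_x + P_y)·x = 5·M.
Demand: x*(P_x,P_y,M) = 5·M/(5·P_x + P_y), y* = M/(5·P_x + P_y).
Here 5·3.75 + 13 = 31.75, giving x* = 7.0866 and y* = 1.4173.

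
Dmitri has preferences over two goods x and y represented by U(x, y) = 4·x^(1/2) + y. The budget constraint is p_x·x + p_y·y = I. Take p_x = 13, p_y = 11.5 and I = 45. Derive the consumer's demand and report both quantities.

Thus x* = (2·p_y/p_x)² — independent of I — with the rest of income spent on y.
Plugging in: x* = (2·11.5/13)² = 3.1302, y* = 0.3746.

x* = 3.1302, y* = 0.3746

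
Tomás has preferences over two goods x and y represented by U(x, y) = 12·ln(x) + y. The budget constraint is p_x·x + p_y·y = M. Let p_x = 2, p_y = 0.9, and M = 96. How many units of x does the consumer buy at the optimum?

x* = 5.4

MU_x = 12/x, MU_y = 1. Tangency: 12/x = p_x/p_y.
So x*(p_x,p_y) = 12·p_y/p_x, independent of income; and y* = (M − 12·p_y)/p_y.
At the given prices: x* = 12·0.9/2 = 5.4.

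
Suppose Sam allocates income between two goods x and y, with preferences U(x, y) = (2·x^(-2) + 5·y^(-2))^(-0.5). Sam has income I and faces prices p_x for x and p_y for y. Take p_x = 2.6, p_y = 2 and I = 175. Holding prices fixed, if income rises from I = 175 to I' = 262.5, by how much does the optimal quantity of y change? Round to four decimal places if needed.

Δy* = 23.3005

MU_x ∝ 2·x^(-3), MU_y ∝ 5·y^(-3), so MRS = (2/5)·(y/x)^(3) = p_x/p_y.
Solve for the ratio: y/x = [(5/2)·p_x/p_y]^(1/3).
Substitute y = (y/x)·x into the budget: x* = I/(p_x + p_y·(y/x)).
Numerically y/x = 1.481248, so x* = 175/(2.6 + 2·1.481248) = 31.4607 and y* = 1.481248·31.4607 = 46.6011.
At I' = 262.5: y* = 69.9016. Change: 69.9016 − 46.6011 = 23.3005.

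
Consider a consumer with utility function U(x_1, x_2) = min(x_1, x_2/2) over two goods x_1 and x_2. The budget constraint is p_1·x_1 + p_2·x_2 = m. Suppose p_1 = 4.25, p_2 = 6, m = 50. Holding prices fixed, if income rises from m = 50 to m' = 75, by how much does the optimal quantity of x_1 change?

Δx_1* = 1.5385

With perfect complements, no substitution: consume in ratio x_1:x_2 = 1:2.
Budget: p_1·x_1 + p_2·2·x_1 = m, so (p_1 + 2·p_2)·x_1 = m.
Demand: x_1*(p_1,p_2,m) = m/(p_1 + 2·p_2), x_2* = 2·m/(p_1 + 2·p_2).
Here 4.25 + 2·6 = 16.25, giving x_1* = 3.0769.
At m' = 75: x_1* = 4.6154. Change: 4.6154 − 3.0769 = 1.5385.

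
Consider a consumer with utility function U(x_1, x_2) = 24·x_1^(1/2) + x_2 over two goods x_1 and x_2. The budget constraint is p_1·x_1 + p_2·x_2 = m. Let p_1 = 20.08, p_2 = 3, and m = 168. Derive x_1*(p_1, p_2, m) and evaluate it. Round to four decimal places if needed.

MU_x_1 = 12/√x_1, MU_x_2 = 1. Tangency: 12/√x_1 = p_1/p_2.
Solve: √x_1 = 12·p_2/p_1, so x_1*(p_1,p_2) = (12·p_2/p_1)², and x_2* = (m − p_1·x_1*)/p_2.
Plugging in: x_1* = (12·3/20.08)² = 3.2142.

x_1* = 3.2142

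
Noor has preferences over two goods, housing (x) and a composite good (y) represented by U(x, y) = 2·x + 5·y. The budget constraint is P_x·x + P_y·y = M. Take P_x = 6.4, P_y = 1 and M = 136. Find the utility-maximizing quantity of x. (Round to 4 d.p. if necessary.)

x* = 0

y gives more utility per dollar, so spend all income on y: y* = M/P_y, x* = 0.
Numerically: x* = 0, y* = 136.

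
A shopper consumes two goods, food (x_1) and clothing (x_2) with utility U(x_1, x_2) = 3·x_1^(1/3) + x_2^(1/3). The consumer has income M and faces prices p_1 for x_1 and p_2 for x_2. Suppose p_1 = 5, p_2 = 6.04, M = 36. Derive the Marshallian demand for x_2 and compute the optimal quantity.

MRS = MU_x_1/MU_x_2 = 3·(x_2/x_1)^(2/3). Set equal to p_1/p_2.
Solve for the ratio: x_2/x_1 = [(1/3)·p_1/p_2]^(1.5).
With the ratio pinned down, the budget gives x_1* = M/(p_1 + p_2·(x_2/x_1)) and x_2* = (x_2/x_1)·x_1*.
Numerically x_2/x_1 = 0.14495, so x_1* = 36/(5 + 6.04·0.14495) = 6.1271 and x_2* = 0.14495·6.1271 = 0.8881.

x_2* = 0.8881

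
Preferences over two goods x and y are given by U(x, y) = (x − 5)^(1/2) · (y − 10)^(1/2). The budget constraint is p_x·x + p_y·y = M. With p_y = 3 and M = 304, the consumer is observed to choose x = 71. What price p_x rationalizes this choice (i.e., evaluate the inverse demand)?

p_x = 2

MRS = (y−10)/(x−5). Tangency with p_x/p_y gives y−10 = (p_x/p_y)·(x−5).
Substituting into the budget: x* = 5 + 0.5·(M − 5·p_x − 10·p_y)/p_x, and y* = 10 + 0.5·(…)/p_y.
Set x* = 71 in the demand function and solve for p_x: p_x = 2.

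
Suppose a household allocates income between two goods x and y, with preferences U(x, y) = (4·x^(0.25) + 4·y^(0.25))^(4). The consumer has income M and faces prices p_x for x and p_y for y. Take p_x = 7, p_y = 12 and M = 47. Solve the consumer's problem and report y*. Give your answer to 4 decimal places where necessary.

MU_x ∝ 4·x^(-0.75), MU_y ∝ 4·y^(-0.75), so MRS = (y/x)^(0.75) = p_x/p_y.
Hence y/x = (p_x/p_y)^(1/(0.75)), i.e. raised to the 4/3 power.
With the ratio pinned down, the budget gives x* = M/(p_x + p_y·(y/x)) and y* = (y/x)·x*.
Numerically y/x = 0.487404, so x* = 47/(7 + 12·0.487404) = 3.6579 and y* = 0.487404·3.6579 = 1.7829.

y* = 1.7829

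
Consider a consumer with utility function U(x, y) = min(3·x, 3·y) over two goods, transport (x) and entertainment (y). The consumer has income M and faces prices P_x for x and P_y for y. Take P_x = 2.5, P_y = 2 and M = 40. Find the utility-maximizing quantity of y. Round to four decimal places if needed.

With perfect complements, no substitution: consume in ratio x:y = 3:3.
Budget: P_x·x + P_y·x = M, so (3·P_x + 3·P_y)·x = 3·M.
Demand: x*(P_x,P_y,M) = 3·M/(3·P_x + 3·P_y), y* = 3·M/(3·P_x + 3·P_y).
Here 3·2.5 + 3·2 = 13.5, giving y* = 8.8889.

y* = 8.8889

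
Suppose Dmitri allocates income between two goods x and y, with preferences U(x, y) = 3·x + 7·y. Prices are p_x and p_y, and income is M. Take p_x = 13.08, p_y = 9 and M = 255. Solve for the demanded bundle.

y gives more utility per dollar, so spend all income on y: y* = M/p_y, x* = 0.
Numerically: x* = 0, y* = 28.3333.

x* = 0, y* = 28.3333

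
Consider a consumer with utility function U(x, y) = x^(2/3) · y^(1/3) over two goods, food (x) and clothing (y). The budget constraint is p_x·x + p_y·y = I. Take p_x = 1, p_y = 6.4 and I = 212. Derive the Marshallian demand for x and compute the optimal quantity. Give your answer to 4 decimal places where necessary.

Tangency: MRS = 2·y/x = p_x/p_y.
Rearranging, p_y·y = (1/2)·p_x·x. Substituting into the budget gives p_x·x·(1 + (1/2)) = I.
Demand: x*(p_x,p_y,I) = 2/3·I/p_x and y* = 1/3·I/p_y.
At p_x=1, p_y=6.4, I=212: x* = 2/3·212/1 = 141.3333.

x* = 141.3333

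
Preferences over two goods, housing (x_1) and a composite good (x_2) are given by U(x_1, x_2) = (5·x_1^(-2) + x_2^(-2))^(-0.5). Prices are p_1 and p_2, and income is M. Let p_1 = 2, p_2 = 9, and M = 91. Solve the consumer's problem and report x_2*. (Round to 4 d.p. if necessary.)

MRS = MU_x_1/MU_x_2 = 5·(x_2/x_1)^(3). Set equal to p_1/p_2.
Solve for the ratio: x_2/x_1 = [(1/5)·p_1/p_2]^(1/3).
With the ratio pinned down, the budget gives x_1* = M/(p_1 + p_2·(x_2/x_1)) and x_2* = (x_2/x_1)·x_1*.
Numerically x_2/x_1 = 0.35422, so x_1* = 91/(2 + 9·0.35422) = 17.5406 and x_2* = 0.35422·17.5406 = 6.2132.

x_2* = 6.2132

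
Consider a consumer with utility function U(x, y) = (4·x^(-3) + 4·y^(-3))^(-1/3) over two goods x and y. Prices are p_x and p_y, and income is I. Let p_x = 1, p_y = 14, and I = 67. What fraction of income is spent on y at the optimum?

MRS = MU_x/MU_y = (y/x)^(4). Set equal to p_x/p_y.
Hence y/x = (p_x/p_y)^(1/(4)), i.e. raised to the 0.25 power.
Substitute y = (y/x)·x into the budget: x* = I/(p_x + p_y·(y/x)).
Numerically y/x = 0.516973, so x* = 67/(1 + 14·0.516973) = 8.1334 and y* = 0.516973·8.1334 = 4.2048.
Expenditure on y: 14·4.2048 = 58.8666; share = 0.8786.

share on y = 0.8786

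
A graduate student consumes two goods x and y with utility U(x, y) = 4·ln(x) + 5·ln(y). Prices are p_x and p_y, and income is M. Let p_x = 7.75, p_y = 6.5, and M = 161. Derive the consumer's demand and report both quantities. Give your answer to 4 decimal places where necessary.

x* = 9.233, y* = 13.7607

Demand: x*(p_x,p_y,M) = 4/9·M/p_x and y* = 5/9·M/p_y.
At p_x=7.75, p_y=6.5, M=161: x* = 4/9·161/7.75 = 9.233, y* = 13.7607.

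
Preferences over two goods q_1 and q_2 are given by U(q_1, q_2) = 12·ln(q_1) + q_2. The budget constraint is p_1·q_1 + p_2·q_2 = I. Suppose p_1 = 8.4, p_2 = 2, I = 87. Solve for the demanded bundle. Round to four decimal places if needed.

Set MRS = p_1/p_2: (12/q_1)/1 = p_1/p_2.
So q_1*(p_1,p_2) = 12·p_2/p_1, independent of income; and q_2* = (I − 12·p_2)/p_2.
At the given prices: q_1* = 12·2/8.4 = 2.8571, and q_2* = 31.5.

q_1* = 2.8571, q_2* = 31.5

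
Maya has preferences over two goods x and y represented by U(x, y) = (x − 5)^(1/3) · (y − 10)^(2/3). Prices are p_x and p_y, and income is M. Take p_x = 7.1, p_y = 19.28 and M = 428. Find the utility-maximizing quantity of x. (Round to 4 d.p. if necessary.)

Substituting into the budget: x* = 5 + 1/3·(M − 5·p_x − 10·p_y)/p_x, and y* = 10 + 2/3·(…)/p_y.
Discretionary income = 428 − 5·7.1 − 10·19.28 = 199.7; x* = 5 + 1/3·199.7/7.1 = 14.3756.

x* = 14.3756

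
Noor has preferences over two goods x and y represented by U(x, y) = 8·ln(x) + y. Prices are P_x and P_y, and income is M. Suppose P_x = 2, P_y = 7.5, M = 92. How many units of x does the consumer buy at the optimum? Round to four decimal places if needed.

MU_x = 8/x, MU_y = 1. Tangency: 8/x = P_x/P_y.
So x*(P_x,P_y) = 8·P_y/P_x, independent of income; and y* = (M − 8·P_y)/P_y.
At the given prices: x* = 8·7.5/2 = 30.

x* = 30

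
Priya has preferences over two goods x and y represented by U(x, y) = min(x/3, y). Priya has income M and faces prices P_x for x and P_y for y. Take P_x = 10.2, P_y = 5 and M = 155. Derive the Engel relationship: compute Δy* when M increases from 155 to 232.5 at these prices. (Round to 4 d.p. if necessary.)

With perfect complements, no substitution: consume in ratio x:y = 3:1.
Budget: P_x·x + P_y·(1/3)·x = M, so (3·P_x + P_y)·x = 3·M.
Demand: x*(P_x,P_y,M) = 3·M/(3·P_x + P_y), y* = M/(3·P_x + P_y).
Here 3·10.2 + 5 = 35.6, giving y* = 4.3539.
At M' = 232.5: y* = 6.5309. Change: 6.5309 − 4.3539 = 2.177.

Δy* = 2.177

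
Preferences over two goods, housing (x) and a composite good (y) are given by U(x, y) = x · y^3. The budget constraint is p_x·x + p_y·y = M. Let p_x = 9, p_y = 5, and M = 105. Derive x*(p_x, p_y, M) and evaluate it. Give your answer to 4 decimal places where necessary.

x* = 2.9167

Demand: x*(p_x,p_y,M) = 0.25·M/p_x and y* = 0.75·M/p_y.
At p_x=9, p_y=5, M=105: x* = 0.25·105/9 = 2.9167.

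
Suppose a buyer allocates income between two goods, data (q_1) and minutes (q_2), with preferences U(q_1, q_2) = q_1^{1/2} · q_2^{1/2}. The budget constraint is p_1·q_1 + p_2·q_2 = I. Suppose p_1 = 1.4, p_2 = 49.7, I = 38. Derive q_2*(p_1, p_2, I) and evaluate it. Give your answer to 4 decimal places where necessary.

q_2* = 0.3823

At p_1=1.4, p_2=49.7, I=38: q_2* = 0.5·38/49.7 = 0.3823.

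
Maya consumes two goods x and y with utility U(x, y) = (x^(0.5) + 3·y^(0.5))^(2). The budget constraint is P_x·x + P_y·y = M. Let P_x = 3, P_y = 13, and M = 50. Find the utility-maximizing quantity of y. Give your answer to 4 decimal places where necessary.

MRS = MU_x/MU_y = (1/3)·(y/x)^(0.5). Set equal to P_x/P_y.
Hence y/x = (3·P_x/P_y)^(1/(0.5)), i.e. raised to the 2 power.
Substitute y = (y/x)·x into the budget: x* = M/(P_x + P_y·(y/x)).
Numerically y/x = 0.47929, so x* = 50/(3 + 13·0.47929) = 5.4167 and y* = 0.47929·5.4167 = 2.5962.

y* = 2.5962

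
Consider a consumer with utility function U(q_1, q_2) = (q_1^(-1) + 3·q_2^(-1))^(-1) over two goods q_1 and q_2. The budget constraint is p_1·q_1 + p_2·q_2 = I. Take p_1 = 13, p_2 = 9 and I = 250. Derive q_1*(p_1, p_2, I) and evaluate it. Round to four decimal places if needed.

q_1* = 7.8777

MU_q_1 ∝ q_1^(-2), MU_q_2 ∝ 3·q_2^(-2), so MRS = (1/3)·(q_2/q_1)^(2) = p_1/p_2.
Hence q_2/q_1 = (3·p_1/p_2)^(1/(2)), i.e. raised to the 0.5 power.
With the ratio pinned down, the budget gives q_1* = I/(p_1 + p_2·(q_2/q_1)) and q_2* = (q_2/q_1)·q_1*.
Numerically q_2/q_1 = 2.081666, so q_1* = 250/(13 + 9·2.081666) = 7.8777.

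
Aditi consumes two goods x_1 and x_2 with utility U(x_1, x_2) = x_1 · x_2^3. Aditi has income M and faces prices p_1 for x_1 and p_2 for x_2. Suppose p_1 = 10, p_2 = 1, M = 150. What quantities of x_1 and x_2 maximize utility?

MU_x_1/MU_x_2 = (x_2)/(3·x_1); tangency sets this equal to p_1/p_2.
So p_2·x_2 = 3·p_1·x_1; combined with the budget, a share 0.25 of income goes to x_1.
Demand: x_1*(p_1,p_2,M) = 0.25·M/p_1 and x_2* = 0.75·M/p_2.
At p_1=10, p_2=1, M=150: x_1* = 0.25·150/10 = 3.75, x_2* = 112.5.

x_1* = 3.75, x_2* = 112.5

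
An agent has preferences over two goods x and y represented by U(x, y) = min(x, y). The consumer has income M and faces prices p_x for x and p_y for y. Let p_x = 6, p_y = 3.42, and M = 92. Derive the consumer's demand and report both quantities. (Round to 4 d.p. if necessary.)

With perfect complements, no substitution: consume in ratio x:y = 1:1.
Budget: p_x·x + p_y·x = M, so (p_x + p_y)·x = M.
Demand: x*(p_x,p_y,M) = M/(p_x + p_y), y* = M/(p_x + p_y).
Here 6 + 3.42 = 9.42, giving x* = 9.7665 and y* = 9.7665.

x* = 9.7665, y* = 9.7665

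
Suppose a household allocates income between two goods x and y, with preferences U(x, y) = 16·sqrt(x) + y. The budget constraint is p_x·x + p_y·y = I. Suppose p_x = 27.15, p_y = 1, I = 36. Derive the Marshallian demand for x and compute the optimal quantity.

x* = 0.0868

Set MRS = p_x/p_y: 8·x^(−1/2) = p_x/p_y.
Solve: √x = 8·p_y/p_x, so x*(p_x,p_y) = (8·p_y/p_x)², and y* = (I − p_x·x*)/p_y.
Plugging in: x* = (8·1/27.15)² = 0.0868.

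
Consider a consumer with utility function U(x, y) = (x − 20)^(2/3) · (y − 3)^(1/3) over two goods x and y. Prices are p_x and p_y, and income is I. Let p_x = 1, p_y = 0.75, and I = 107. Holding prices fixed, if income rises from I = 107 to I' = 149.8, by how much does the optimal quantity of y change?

MRS = 2·(y−3)/(x−20). Tangency with p_x/p_y gives y−3 = (1/2)·(p_x/p_y)·(x−20).
Substituting into the budget: x* = 20 + 2/3·(I − 20·p_x − 3·p_y)/p_x, and y* = 3 + 1/3·(…)/p_y.
Discretionary income = 107 − 20·1 − 3·0.75 = 84.75; y* = 3 + 1/3·84.75/0.75 = 40.6667.
At I' = 149.8: y* = 59.6889. Change: 59.6889 − 40.6667 = 19.0222.

Δy* = 19.0222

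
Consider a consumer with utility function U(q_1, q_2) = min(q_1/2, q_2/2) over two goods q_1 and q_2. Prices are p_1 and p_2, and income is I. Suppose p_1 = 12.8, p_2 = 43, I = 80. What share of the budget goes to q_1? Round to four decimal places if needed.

share on q_1 = 0.2294

Leontief preferences: the optimum is at the kink where q_1/2 = q_2/2, i.e. q_2 = q_1.
Budget: p_1·q_1 + p_2·q_1 = I, so (2·p_1 + 2·p_2)·q_1 = 2·I.
Demand: q_1*(p_1,p_2,I) = 2·I/(2·p_1 + 2·p_2), q_2* = 2·I/(2·p_1 + 2·p_2).
Here 2·12.8 + 2·43 = 111.6, giving q_1* = 1.4337 and q_2* = 1.4337.
Expenditure on q_1: 12.8·1.4337 = 18.3513; share = 0.2294.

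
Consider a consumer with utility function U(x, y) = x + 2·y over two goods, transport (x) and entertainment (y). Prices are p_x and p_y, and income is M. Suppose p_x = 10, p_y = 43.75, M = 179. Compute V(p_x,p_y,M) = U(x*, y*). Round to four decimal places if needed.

Linear utility — the consumer picks whichever good has higher MU/price: 1/10 = 0.1 vs 2/43.75 = 0.0457.
x gives more utility per dollar, so spend all income on x: x* = M/p_x, y* = 0.
Numerically: x* = 17.9, y* = 0.
Utility at the optimum: U(17.9, 0) = 17.9.

V = 17.9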